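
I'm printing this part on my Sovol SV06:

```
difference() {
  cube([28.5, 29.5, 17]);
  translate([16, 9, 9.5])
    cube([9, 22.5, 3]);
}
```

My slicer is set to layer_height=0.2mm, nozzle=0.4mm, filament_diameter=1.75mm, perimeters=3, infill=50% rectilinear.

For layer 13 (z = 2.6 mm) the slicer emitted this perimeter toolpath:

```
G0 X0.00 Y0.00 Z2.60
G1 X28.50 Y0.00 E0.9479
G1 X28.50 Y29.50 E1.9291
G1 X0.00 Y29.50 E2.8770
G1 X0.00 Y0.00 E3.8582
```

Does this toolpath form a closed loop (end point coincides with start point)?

yes

Start point (G0): (0.00, 0.00). End point (last G1): the path returns to the start — closed.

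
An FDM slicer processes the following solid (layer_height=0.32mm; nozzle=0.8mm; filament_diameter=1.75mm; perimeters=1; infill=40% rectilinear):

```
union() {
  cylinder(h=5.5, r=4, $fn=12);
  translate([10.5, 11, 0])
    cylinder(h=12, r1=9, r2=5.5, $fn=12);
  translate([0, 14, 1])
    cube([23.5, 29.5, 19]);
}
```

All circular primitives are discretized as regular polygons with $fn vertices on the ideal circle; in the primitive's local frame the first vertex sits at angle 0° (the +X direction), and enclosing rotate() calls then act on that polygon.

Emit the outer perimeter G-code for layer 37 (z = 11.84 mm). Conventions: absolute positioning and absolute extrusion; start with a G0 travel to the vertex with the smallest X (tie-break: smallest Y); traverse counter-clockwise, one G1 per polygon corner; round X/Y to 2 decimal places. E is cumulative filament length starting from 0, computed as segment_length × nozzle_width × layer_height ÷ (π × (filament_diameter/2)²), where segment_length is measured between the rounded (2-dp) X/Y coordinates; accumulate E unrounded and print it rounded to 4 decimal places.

At z = 11.84 mm: the cylinder does not reach this height (z outside [0, 5.5]); the cone at (10.5, 11) contributes a regular 12-gon of circumradius 5.547 (interpolated between r1=9 and r2=5.5 at t=0.987); the cube at (0, 14) (footprint 23.5×29.5) is included at this height; Combining (union): the regions partially overlap (shared area 15.32 mm²), so overlapping operands fuse into one piece — 1 connected region. The outline is a single polygon with 15 vertices. Extrusion per mm of travel: 0.8 × 0.32 / (π × 0.875²) = 0.106432. Accumulating E over each segment gives final E = 12.8184.

G0 X0.00 Y14.00 Z11.84
G1 X5.92 Y14.00 E0.6301
G1 X5.70 Y13.77 E0.6640
G1 X4.95 Y11.00 E0.9694
G1 X5.70 Y8.23 E1.2748
G1 X7.73 Y6.20 E1.5804
G1 X10.50 Y5.45 E1.8858
G1 X13.27 Y6.20 E2.1912
G1 X15.30 Y8.23 E2.4968
G1 X16.05 Y11.00 E2.8022
G1 X15.30 Y13.77 E3.1077
G1 X15.08 Y14.00 E3.1415
G1 X23.50 Y14.00 E4.0377
G1 X23.50 Y43.50 E7.1775
G1 X0.00 Y43.50 E9.6786
G1 X0.00 Y14.00 E12.8184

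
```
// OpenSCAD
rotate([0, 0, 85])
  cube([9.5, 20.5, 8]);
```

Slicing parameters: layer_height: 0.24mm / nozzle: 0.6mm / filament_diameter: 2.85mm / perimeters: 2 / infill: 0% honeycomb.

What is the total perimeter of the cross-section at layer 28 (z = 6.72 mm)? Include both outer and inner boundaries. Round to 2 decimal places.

At z = 6.72 mm: the 9.5×20.5 cube contributes its full rectangle (perimeter 60.00 mm); (rotated 85° about Z; rotation is an isometry so areas/perimeters/island counts are preserved). Overall, the cross-section is a single solid region. Total boundary length (outer) = 60.00 mm.

60.00 mm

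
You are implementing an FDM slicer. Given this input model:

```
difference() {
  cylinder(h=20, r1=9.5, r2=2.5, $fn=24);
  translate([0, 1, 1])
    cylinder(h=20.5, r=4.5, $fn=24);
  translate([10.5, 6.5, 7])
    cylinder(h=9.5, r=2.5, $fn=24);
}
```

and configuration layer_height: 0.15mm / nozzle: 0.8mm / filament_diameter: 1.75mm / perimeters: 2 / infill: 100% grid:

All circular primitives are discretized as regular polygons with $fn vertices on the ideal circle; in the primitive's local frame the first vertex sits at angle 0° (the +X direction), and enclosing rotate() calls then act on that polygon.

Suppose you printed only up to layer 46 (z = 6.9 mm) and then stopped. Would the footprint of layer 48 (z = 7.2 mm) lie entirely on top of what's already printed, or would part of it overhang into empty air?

Compare the two slices. At z = 6.9: the cone contributes a regular 24-gon of circumradius 7.085 (interpolated between r1=9.5 and r2=2.5 at t=0.345) (area = (24/2)·7.085²·sin(360°/24) = 155.90 mm²); the r=4.5 cylinder at (0, 1) gives a regular 24-gon of circumradius 4.5 (constant along its height) (area = (24/2)·4.500²·sin(360°/24) = 62.89 mm²); the cylinder at (10.5, 6.5) is not intersected at this z (z outside [7, 16.5]); After the difference (first − rest): starting from the cone (155.90 mm²), the r=4.5 cylinder at (0, 1) lies wholly inside it (removes its full 62.89 mm² and its 28.19 mm outline becomes a hole wall) — area = 93.01 mm². At z = 7.2: the cone contributes a regular 24-gon of circumradius 6.980 (interpolated between r1=9.5 and r2=2.5 at t=0.360) (area = (24/2)·6.980²·sin(360°/24) = 151.32 mm²); the r=4.5 cylinder at (0, 1) contributes a regular 24-gon of circumradius 4.5 (area = (24/2)·4.500²·sin(360°/24) = 62.89 mm²); the r=2.5 cylinder at (10.5, 6.5) contributes a regular 24-gon of circumradius 2.5 (area = (24/2)·2.500²·sin(360°/24) = 19.41 mm²); Taking the first minus the rest: starting from the cone (151.32 mm²), the r=4.5 cylinder at (0, 1) lies wholly inside it (removes its full 62.89 mm² and its 28.19 mm outline becomes a hole wall); the r=2.5 cylinder at (10.5, 6.5) misses the remaining region (no effect) — area = 88.42 mm². Checking containment: the cross-section at z = 7.2 is a subset of the cross-section at z = 6.9.

entirely on top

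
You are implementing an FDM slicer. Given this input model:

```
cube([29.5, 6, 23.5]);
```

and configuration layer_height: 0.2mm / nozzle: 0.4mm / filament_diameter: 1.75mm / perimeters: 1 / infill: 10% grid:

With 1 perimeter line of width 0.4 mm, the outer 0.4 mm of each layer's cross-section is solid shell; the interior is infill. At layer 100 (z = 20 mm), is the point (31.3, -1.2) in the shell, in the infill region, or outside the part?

outside

At z = 20 mm: the cube is present — its section is the full 29.5×6 rectangle. Overall, the cross-section is a single solid region. The nearest boundary edge runs (0.00, 0.00)→(29.50, 0.00); distance from the point to it = 2.16 mm. The point is not inside any of the regions above, so it lies outside the cross-section (2.16 mm from the nearest boundary).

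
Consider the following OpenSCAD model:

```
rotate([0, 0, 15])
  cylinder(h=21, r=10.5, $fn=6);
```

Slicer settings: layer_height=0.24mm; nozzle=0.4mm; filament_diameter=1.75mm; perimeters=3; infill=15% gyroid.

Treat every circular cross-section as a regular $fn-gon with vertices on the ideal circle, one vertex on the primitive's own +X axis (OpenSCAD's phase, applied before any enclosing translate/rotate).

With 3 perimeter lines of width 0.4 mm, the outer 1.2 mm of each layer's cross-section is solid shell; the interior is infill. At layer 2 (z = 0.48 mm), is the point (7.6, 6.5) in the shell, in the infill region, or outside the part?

At z = 0.48 mm: the r=10.5 cylinder gives a regular 6-gon of circumradius 10.5 (constant along its height); (whole slice rotated 15° about Z — lengths, areas and connectivity unchanged). Overall, the cross-section is a single solid region. Undo the 15° rotation: the query point maps to (9.023, 4.311) in the un-rotated model frame. The nearest boundary edge runs (10.50, 0.00)→(5.25, 9.09); distance from the point to it = 0.88 mm. The point is not inside any of the regions above, so it lies outside the cross-section (0.88 mm from the nearest boundary).

outside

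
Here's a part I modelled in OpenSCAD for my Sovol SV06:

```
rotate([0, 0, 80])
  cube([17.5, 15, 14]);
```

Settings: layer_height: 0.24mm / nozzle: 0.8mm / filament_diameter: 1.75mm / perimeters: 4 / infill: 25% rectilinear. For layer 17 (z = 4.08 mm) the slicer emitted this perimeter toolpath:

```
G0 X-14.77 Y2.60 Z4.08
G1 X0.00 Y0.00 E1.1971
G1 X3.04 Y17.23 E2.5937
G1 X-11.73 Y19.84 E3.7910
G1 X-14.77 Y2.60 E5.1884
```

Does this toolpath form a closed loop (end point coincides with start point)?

Start point (G0): (-14.77, 2.60). End point (last G1): the path returns to the start — closed.

yes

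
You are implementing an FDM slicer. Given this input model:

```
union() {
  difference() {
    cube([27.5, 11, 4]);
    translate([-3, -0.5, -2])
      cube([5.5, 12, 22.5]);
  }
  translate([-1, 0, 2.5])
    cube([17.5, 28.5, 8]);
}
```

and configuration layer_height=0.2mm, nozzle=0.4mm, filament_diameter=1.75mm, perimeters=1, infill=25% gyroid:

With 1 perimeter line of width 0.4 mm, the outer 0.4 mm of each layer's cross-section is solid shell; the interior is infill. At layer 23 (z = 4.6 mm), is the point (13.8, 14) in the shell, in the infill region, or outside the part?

At z = 4.6 mm: the cube does not reach this height (z outside [0, 4]); the cube at (-3, -0.5) is present — its section is the full 5.5×12 rectangle; Taking the first minus the rest: the first operand is absent here, so nothing remains; the cube at (-1, 0) (footprint 17.5×28.5) is included at this height; Taking the union: only the 17.5×28.5 cube at (-1, 0) is present, so the union is just that shape — 1 connected region. Overall, the cross-section is a single solid region. The nearest boundary edge runs (16.50, 0.00)→(16.50, 28.50); distance from the point to it = 2.70 mm. The point is inside the cross-section and 2.70 mm from the nearest boundary — more than the 0.4 mm shell width (1 × 0.4), so it's in the infill interior.

infill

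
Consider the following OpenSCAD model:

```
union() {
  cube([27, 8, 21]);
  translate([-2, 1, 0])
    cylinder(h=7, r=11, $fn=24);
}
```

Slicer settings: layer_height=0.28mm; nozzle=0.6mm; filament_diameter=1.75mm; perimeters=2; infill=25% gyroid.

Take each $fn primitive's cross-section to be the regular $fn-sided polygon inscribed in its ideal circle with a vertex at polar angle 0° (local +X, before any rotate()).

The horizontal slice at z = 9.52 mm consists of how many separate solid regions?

At z = 9.52 mm: the 27×8 cube contributes its full rectangle; the cylinder at (-2, 1) is not intersected at this z (z outside [0, 7]); Combining (union): only the 27×8 cube is present, so the union is just that shape — 1 connected region. The result has 1 disconnected region.

1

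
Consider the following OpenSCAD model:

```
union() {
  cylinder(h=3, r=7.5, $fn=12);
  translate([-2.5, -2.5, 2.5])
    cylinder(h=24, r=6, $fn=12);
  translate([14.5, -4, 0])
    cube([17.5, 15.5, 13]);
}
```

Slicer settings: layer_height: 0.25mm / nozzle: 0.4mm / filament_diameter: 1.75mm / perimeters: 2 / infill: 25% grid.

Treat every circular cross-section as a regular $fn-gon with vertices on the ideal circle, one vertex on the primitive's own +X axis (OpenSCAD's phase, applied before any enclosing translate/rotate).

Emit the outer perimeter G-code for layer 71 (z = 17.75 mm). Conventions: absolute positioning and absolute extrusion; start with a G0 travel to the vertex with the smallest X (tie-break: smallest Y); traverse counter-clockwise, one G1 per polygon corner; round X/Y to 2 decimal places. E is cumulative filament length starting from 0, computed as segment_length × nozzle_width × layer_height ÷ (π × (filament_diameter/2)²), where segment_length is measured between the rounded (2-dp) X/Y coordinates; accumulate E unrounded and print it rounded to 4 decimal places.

At z = 17.75 mm: the cylinder is absent (z outside [0, 3]); the r=6 cylinder at (-2.5, -2.5) contributes a regular 12-gon of circumradius 6; the cube at (14.5, -4) is not intersected at this z (z outside [0, 13]); Merging all regions: only the r=6 cylinder at (-2.5, -2.5) is present, so the union is just that shape — 1 connected region. The outline is a single polygon with 12 vertices. Extrusion per mm of travel: 0.4 × 0.25 / (π × 0.875²) = 0.041575. Accumulating E over each segment gives final E = 1.5501.

G0 X-8.50 Y-2.50 Z17.75
G1 X-7.70 Y-5.50 E0.1291
G1 X-5.50 Y-7.70 E0.2584
G1 X-2.50 Y-8.50 E0.3875
G1 X0.50 Y-7.70 E0.5166
G1 X2.70 Y-5.50 E0.6460
G1 X3.50 Y-2.50 E0.7750
G1 X2.70 Y0.50 E0.9041
G1 X0.50 Y2.70 E1.0335
G1 X-2.50 Y3.50 E1.1626
G1 X-5.50 Y2.70 E1.2916
G1 X-7.70 Y0.50 E1.4210
G1 X-8.50 Y-2.50 E1.5501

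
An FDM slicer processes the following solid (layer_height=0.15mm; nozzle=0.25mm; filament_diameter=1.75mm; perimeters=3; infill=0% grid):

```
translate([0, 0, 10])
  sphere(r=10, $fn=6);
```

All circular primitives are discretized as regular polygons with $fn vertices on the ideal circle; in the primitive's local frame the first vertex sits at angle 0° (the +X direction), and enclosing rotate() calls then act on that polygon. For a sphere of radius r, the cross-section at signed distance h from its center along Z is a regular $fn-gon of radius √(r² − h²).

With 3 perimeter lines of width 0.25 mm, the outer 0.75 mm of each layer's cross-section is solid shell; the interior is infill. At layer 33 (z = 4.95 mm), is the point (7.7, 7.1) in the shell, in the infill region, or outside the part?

At z = 4.95 mm: the r=10 sphere contributes a regular 6-gon of circumradius √(10²−5.05²) = 8.631. Overall, the cross-section is a single solid region. The nearest boundary edge runs (8.63, 0.00)→(4.32, 7.47); distance from the point to it = 2.74 mm. The point is not inside any of the regions above, so it lies outside the cross-section (2.74 mm from the nearest boundary).

outside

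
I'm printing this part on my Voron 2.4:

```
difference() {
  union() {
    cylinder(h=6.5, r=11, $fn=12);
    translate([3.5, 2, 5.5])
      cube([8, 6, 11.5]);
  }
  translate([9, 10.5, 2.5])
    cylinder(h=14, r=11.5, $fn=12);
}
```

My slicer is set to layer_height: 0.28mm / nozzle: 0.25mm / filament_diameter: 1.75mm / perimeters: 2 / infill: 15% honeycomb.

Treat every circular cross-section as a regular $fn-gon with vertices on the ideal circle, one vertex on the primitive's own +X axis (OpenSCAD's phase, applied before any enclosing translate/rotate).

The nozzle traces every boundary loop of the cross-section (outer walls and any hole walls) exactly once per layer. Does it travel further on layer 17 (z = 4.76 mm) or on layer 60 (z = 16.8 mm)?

layer 17 (z = 4.76 mm)

Layer 17 (z = 4.76): the r=11 cylinder contributes a regular 12-gon of circumradius 11 (perimeter = 2·12·11.000·sin(180°/12) = 68.33 mm); the cube at (3.5, 2) is absent (z outside [5.5, 17]); Combining (union): only the r=11 cylinder is present, so the union is just that shape — boundary = 68.33 mm; the cylinder at (9, 10.5): section is a regular 12-gon, circumradius r=11.5 (perimeter = 2·12·11.500·sin(180°/12) = 71.43 mm); After the difference (first − rest): starting from that combined region, the r=11.5 cylinder at (9, 10.5) partially overlaps it — only the 97.29 mm² overlap (of its 396.75 mm²) is removed, clipping the outline — boundary = 67.81 mm. So its perimeter = 67.81 mm. Layer 60 (z = 16.8): the cylinder is absent (z outside [0, 6.5]); the cube at (3.5, 2) is present — its section is the full 8×6 rectangle (perimeter 28.00 mm); Merging all regions: only the 8×6 cube at (3.5, 2) is present, so the union is just that shape — boundary = 28.00 mm; the cylinder at (9, 10.5) is absent (z outside [2.5, 16.5]); After the difference (first − rest): none of the subtracted shapes is present at this height, so that combined region is unchanged — boundary = 28.00 mm. So its perimeter = 28.00 mm. Layer 17 is larger (67.81 vs 28.00 mm).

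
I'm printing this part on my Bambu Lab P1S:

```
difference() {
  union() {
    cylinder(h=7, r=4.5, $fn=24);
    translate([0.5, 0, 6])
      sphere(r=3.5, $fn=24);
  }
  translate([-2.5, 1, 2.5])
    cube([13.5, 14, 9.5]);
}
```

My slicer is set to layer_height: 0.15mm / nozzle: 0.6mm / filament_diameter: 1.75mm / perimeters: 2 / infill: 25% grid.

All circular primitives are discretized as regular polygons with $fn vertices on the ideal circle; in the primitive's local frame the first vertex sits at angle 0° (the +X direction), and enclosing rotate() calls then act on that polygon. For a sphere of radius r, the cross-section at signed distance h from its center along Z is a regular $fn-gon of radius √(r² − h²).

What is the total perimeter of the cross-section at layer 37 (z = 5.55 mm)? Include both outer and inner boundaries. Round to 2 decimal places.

29.06 mm

At z = 5.55 mm: the cylinder: section is a regular 24-gon, circumradius r=4.5 (perimeter = 2·24·4.500·sin(180°/24) = 28.19 mm); the r=3.5 sphere at (0.5, 0) contributes a regular 24-gon of circumradius √(3.5²−0.45²) = 3.471 (perimeter = 2·24·3.471·sin(180°/24) = 21.75 mm); Merging all regions: the r=3.5 sphere at (0.5, 0) lies entirely inside the r=4.5 cylinder, so the union is just the r=4.5 cylinder — boundary = 28.19 mm; the cube at (-2.5, 1) is present — its section is the full 13.5×14 rectangle (perimeter 55.00 mm); Taking the first minus the rest: starting from the result so far, the 13.5×14 cube at (-2.5, 1) partially overlaps it — only the 19.36 mm² overlap (of its 189.00 mm²) is removed, clipping the outline — boundary = 29.06 mm. Overall, the cross-section is a single solid region. Total boundary length (outer) = 29.06 mm.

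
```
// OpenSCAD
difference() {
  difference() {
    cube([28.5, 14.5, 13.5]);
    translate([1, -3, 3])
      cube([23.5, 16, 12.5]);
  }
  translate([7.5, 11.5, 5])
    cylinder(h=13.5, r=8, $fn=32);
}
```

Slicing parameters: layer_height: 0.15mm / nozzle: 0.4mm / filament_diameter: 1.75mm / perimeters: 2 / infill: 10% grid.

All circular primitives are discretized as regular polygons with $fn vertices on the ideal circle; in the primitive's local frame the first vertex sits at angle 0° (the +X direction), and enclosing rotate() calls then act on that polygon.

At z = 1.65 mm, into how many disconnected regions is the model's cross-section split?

At z = 1.65 mm: the 28.5×14.5 cube contributes its full rectangle; the cube at (1, -3) is absent (z outside [3, 15.5]); Taking the first minus the rest: none of the subtracted shapes is present at this height, so the 28.5×14.5 cube is unchanged — 1 connected region; the cylinder at (7.5, 11.5) is absent (z outside [5, 18.5]); Taking the first minus the rest: none of the subtracted shapes is present at this height, so the result so far is unchanged — 1 connected region. The result has 1 disconnected region.

1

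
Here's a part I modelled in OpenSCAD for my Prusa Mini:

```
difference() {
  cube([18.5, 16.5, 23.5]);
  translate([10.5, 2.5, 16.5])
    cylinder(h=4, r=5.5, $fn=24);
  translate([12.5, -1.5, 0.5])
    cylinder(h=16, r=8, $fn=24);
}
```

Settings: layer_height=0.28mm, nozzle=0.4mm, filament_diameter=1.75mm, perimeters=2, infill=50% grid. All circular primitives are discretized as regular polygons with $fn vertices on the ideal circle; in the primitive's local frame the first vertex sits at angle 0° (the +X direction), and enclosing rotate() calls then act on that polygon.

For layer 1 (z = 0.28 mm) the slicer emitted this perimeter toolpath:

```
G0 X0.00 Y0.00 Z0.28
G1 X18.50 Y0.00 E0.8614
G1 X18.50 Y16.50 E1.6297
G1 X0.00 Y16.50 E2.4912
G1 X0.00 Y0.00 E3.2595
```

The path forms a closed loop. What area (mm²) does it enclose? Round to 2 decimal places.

305.25 mm²

Apply the shoelace formula to the sequence of (X, Y) vertices; enclosed area = 305.25 mm².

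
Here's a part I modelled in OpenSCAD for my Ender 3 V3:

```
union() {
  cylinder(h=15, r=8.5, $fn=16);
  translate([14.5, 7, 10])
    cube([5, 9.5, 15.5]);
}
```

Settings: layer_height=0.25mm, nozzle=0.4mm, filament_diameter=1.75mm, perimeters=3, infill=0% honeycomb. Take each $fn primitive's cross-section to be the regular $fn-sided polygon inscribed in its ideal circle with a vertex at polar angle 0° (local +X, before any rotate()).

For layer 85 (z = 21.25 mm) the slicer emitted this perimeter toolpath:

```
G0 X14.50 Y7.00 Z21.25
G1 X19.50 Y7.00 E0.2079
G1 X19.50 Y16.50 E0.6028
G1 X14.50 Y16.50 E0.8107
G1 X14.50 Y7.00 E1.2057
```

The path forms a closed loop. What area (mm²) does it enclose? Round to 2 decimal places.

47.50 mm²

Apply the shoelace formula to the sequence of (X, Y) vertices; enclosed area = 47.50 mm².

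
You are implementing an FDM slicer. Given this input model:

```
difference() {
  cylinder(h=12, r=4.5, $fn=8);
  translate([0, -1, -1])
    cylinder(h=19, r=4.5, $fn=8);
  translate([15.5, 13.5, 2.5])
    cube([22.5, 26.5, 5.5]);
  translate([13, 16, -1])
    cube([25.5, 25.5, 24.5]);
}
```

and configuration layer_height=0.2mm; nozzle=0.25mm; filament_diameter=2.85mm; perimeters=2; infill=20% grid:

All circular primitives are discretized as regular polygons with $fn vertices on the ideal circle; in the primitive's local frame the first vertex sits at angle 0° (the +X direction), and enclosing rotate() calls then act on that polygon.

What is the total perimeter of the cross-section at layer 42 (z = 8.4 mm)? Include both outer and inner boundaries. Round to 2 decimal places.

At z = 8.4 mm: the r=4.5 cylinder contributes a regular 8-gon of circumradius 4.5 (perimeter = 2·8·4.500·sin(180°/8) = 27.55 mm); the cylinder at (0, -1): section is a regular 8-gon, circumradius r=4.5 (perimeter = 2·8·4.500·sin(180°/8) = 27.55 mm); the cube at (15.5, 13.5) is absent (z outside [2.5, 8]); the 25.5×25.5 cube at (13, 16) contributes its full rectangle (perimeter 102.00 mm); Taking the first minus the rest: starting from the r=4.5 cylinder, the r=4.5 cylinder at (0, -1) partially overlaps it — only the 48.48 mm² overlap (of its 57.28 mm²) is removed, clipping the outline; the 25.5×25.5 cube at (13, 16) misses the remaining region (no effect) — boundary = 27.55 mm. Overall, the cross-section is a single solid region. Total boundary length (outer) = 27.55 mm.

27.55 mm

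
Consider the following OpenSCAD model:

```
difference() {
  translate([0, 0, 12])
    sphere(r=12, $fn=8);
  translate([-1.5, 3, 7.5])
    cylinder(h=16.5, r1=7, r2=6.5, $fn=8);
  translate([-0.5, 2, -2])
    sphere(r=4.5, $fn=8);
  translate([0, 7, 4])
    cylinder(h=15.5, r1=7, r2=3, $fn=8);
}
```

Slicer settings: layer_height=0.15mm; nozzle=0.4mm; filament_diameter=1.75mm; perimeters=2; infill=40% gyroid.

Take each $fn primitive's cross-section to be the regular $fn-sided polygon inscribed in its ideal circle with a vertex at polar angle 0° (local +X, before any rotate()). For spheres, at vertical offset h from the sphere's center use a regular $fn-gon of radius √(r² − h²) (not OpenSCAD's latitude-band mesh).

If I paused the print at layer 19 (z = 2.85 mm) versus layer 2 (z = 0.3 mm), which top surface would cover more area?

layer 19 (z = 2.85 mm)

Layer 19 (z = 2.85): the r=12 sphere slices to a regular 8-gon of circumradius 7.764 (√(r²−h²) with h=9.15 from center) (area = (8/2)·7.764²·sin(360°/8) = 170.49 mm²); the cone at (-1.5, 3) is absent (z outside [7.5, 24]); the sphere at (-0.5, 2) is not intersected at this z (|z−center|=4.850 > r=4.5); the cone at (0, 7) does not reach this height (z outside [4, 19.5]); Subtracting the remaining from the first: none of the subtracted shapes is present at this height, so the r=12 sphere is unchanged — area = 170.49 mm². So its area = 170.49 mm². Layer 2 (z = 0.3): the r=12 sphere slices to a regular 8-gon of circumradius 2.666 (√(r²−h²) with h=11.7 from center) (area = (8/2)·2.666²·sin(360°/8) = 20.11 mm²); the cone at (-1.5, 3) is absent (z outside [7.5, 24]); the r=4.5 sphere at (-0.5, 2) contributes a regular 8-gon of circumradius √(4.5²−2.3²) = 3.868 (area = (8/2)·3.868²·sin(360°/8) = 42.31 mm²); the cone at (0, 7) does not reach this height (z outside [4, 19.5]); Taking the first minus the rest: starting from the r=12 sphere (20.11 mm²), the r=4.5 sphere at (-0.5, 2) partially overlaps it — only the 16.56 mm² overlap (of its 42.31 mm²) is removed, clipping the outline — area = 3.55 mm². So its area = 3.55 mm². Layer 19 is larger (170.49 vs 3.55 mm²).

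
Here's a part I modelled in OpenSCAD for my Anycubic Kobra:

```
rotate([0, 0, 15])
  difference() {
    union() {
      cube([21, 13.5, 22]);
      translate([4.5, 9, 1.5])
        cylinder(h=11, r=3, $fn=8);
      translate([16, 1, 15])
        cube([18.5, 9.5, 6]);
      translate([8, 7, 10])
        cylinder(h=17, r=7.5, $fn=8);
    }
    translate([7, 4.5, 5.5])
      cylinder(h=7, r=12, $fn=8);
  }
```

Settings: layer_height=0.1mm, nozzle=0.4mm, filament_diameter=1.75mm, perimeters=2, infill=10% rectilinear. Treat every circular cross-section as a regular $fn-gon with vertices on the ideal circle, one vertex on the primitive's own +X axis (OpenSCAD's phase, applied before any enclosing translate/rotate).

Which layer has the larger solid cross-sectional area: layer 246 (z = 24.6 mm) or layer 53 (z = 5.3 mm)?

Layer 246 (z = 24.6): the cube is absent (z outside [0, 22]); the cylinder at (4.5, 9) does not reach this height (z outside [1.5, 12.5]); the cube at (16, 1) does not reach this height (z outside [15, 21]); the r=7.5 cylinder at (8, 7) contributes a regular 8-gon of circumradius 7.5 (area = (8/2)·7.500²·sin(360°/8) = 159.10 mm²); Taking the union: only the r=7.5 cylinder at (8, 7) is present, so the union is just that shape — area = 159.10 mm²; the cylinder at (7, 4.5) is not intersected at this z (z outside [5.5, 12.5]); Subtracting the remaining from the first: none of the subtracted shapes is present at this height, so that combined region is unchanged — area = 159.10 mm²; (whole slice rotated 15° about Z — lengths, areas and connectivity unchanged). So its area = 159.10 mm². Layer 53 (z = 5.3): the cube (footprint 21×13.5) is included at this height (area 283.50 mm²); the r=3 cylinder at (4.5, 9) contributes a regular 8-gon of circumradius 3 (area = (8/2)·3.000²·sin(360°/8) = 25.46 mm²); the cube at (16, 1) does not reach this height (z outside [15, 21]); the cylinder at (8, 7) is absent (z outside [10, 27]); Taking the union: the r=3 cylinder at (4.5, 9) lies entirely inside the 21×13.5 cube, so the union is just the 21×13.5 cube — area = 283.50 mm²; the cylinder at (7, 4.5) is not intersected at this z (z outside [5.5, 12.5]); Taking the first minus the rest: none of the subtracted shapes is present at this height, so the result so far is unchanged — area = 283.50 mm²; (whole slice rotated 15° about Z — lengths, areas and connectivity unchanged). So its area = 283.50 mm². Layer 53 is larger (283.50 vs 159.10 mm²).

layer 53 (z = 5.3 mm)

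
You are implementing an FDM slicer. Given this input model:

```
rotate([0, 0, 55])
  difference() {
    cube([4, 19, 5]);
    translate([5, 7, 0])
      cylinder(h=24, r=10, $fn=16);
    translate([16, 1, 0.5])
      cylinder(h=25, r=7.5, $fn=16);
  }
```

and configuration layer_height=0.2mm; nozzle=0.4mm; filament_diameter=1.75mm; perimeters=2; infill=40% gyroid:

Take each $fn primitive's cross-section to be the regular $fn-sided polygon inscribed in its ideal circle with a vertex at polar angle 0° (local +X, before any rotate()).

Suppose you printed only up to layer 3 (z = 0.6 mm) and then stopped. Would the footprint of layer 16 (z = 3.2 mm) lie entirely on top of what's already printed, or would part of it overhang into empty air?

Compare the two slices. At z = 0.6: the cube (footprint 4×19) is included at this height (area 76.00 mm²); the r=10 cylinder at (5, 7) contributes a regular 16-gon of circumradius 10 (area = (16/2)·10.000²·sin(360°/16) = 306.15 mm²); the r=7.5 cylinder at (16, 1) contributes a regular 16-gon of circumradius 7.5 (area = (16/2)·7.500²·sin(360°/16) = 172.21 mm²); Subtracting the remaining from the first: starting from the 4×19 cube (76.00 mm²), the r=10 cylinder at (5, 7) partially overlaps it — only the 65.29 mm² overlap (of its 306.15 mm²) is removed, clipping the outline; the r=7.5 cylinder at (16, 1) misses the remaining region (no effect) — area = 10.71 mm²; (rotated 55° about Z; rotation is an isometry so areas/perimeters/island counts are preserved). At z = 3.2: the 4×19 cube contributes its full rectangle (area 76.00 mm²); the r=10 cylinder at (5, 7) gives a regular 16-gon of circumradius 10 (constant along its height) (area = (16/2)·10.000²·sin(360°/16) = 306.15 mm²); the r=7.5 cylinder at (16, 1) contributes a regular 16-gon of circumradius 7.5 (area = (16/2)·7.500²·sin(360°/16) = 172.21 mm²); After the difference (first − rest): starting from the 4×19 cube (76.00 mm²), the r=10 cylinder at (5, 7) partially overlaps it — only the 65.29 mm² overlap (of its 306.15 mm²) is removed, clipping the outline; the r=7.5 cylinder at (16, 1) misses the remaining region (no effect) — area = 10.71 mm²; (whole slice rotated 55° about Z — lengths, areas and connectivity unchanged). Checking containment: the cross-section at z = 3.2 is a subset of the cross-section at z = 0.6.

entirely on top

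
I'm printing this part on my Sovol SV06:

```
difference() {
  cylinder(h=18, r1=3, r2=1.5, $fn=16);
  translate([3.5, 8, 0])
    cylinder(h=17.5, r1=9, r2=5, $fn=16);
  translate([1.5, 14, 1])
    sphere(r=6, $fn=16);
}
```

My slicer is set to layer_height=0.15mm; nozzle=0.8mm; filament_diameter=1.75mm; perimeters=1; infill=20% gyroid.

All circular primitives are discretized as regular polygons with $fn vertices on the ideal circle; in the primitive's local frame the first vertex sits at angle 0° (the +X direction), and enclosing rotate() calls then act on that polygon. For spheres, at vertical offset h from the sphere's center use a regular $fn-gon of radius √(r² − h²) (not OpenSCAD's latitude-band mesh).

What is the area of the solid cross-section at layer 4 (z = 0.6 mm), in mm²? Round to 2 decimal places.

At z = 0.6 mm: the cone (r1=3→r2=1.5) has section circumradius 2.950 here — a regular 16-gon (area = (16/2)·2.950²·sin(360°/16) = 26.64 mm²); the cone at (3.5, 8) contributes a regular 16-gon of circumradius 8.863 (interpolated between r1=9 and r2=5 at t=0.034) (area = (16/2)·8.863²·sin(360°/16) = 240.48 mm²); the sphere at (1.5, 14): section is a regular 16-gon, circumradius = √(r²−h²) = √(6²−0.4²) = 5.987 (area = (16/2)·5.987²·sin(360°/16) = 109.72 mm²); After the difference (first − rest): starting from the cone (26.64 mm²), the cone at (3.5, 8) partially overlaps it — only the 12.41 mm² overlap (of its 240.48 mm²) is removed, clipping the outline; the r=6 sphere at (1.5, 14) misses the remaining region (no effect) — area = 14.24 mm². Overall, the cross-section is a single solid region. Net area = 14.24 mm².

14.24 mm²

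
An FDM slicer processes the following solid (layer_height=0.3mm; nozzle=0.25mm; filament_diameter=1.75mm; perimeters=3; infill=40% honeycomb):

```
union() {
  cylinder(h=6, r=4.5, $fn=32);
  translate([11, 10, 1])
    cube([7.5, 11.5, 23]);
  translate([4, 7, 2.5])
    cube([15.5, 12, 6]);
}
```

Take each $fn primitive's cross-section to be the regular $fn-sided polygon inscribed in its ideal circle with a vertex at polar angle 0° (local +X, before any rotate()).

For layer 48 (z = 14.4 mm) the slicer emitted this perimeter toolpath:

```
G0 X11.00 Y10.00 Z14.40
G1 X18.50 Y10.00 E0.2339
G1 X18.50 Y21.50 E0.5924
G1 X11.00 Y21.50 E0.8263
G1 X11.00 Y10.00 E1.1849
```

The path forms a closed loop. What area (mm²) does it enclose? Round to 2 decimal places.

86.25 mm²

Apply the shoelace formula to the sequence of (X, Y) vertices; enclosed area = 86.25 mm².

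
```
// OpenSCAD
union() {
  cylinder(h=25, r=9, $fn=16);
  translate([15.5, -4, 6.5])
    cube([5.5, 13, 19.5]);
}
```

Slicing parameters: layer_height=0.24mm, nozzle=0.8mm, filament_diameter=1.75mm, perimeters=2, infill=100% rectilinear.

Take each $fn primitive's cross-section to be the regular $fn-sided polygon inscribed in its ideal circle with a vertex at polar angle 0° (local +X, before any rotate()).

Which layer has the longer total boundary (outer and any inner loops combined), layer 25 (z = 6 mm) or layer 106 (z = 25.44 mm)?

Layer 25 (z = 6): the r=9 cylinder gives a regular 16-gon of circumradius 9 (constant along its height) (perimeter = 2·16·9.000·sin(180°/16) = 56.19 mm); the cube at (15.5, -4) is absent (z outside [6.5, 26]); Combining (union): only the r=9 cylinder is present, so the union is just that shape — boundary = 56.19 mm. So its perimeter = 56.19 mm. Layer 106 (z = 25.44): the cylinder is absent (z outside [0, 25]); the 5.5×13 cube at (15.5, -4) contributes its full rectangle (perimeter 37.00 mm); Taking the union: only the 5.5×13 cube at (15.5, -4) is present, so the union is just that shape — boundary = 37.00 mm. So its perimeter = 37.00 mm. Layer 25 is larger (56.19 vs 37.00 mm).

layer 25 (z = 6 mm)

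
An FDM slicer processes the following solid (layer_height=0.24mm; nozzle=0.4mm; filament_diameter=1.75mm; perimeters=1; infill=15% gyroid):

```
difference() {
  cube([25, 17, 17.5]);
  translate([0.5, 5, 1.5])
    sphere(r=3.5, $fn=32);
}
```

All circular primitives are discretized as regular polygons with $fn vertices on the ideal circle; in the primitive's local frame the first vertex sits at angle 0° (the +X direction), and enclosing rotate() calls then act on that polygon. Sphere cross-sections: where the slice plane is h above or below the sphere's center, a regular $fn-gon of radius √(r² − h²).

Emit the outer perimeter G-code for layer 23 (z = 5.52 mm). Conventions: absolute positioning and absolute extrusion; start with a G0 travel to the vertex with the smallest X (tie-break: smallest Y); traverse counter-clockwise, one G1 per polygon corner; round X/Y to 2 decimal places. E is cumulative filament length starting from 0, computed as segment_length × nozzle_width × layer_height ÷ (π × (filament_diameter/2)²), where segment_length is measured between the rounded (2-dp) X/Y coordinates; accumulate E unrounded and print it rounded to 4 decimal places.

G0 X0.00 Y0.00 Z5.52
G1 X25.00 Y0.00 E0.9978
G1 X25.00 Y17.00 E1.6763
G1 X0.00 Y17.00 E2.6741
G1 X0.00 Y0.00 E3.3526

At z = 5.52 mm: the cube is present — its section is the full 25×17 rectangle; the sphere at (0.5, 5) is not intersected at this z (|z−center|=4.020 > r=3.5); Taking the first minus the rest: none of the subtracted shapes is present at this height, so the 25×17 cube is unchanged — 1 connected region. The outline is a single polygon with 4 vertices. Extrusion per mm of travel: 0.4 × 0.24 / (π × 0.875²) = 0.039912. Accumulating E over each segment gives final E = 3.3526.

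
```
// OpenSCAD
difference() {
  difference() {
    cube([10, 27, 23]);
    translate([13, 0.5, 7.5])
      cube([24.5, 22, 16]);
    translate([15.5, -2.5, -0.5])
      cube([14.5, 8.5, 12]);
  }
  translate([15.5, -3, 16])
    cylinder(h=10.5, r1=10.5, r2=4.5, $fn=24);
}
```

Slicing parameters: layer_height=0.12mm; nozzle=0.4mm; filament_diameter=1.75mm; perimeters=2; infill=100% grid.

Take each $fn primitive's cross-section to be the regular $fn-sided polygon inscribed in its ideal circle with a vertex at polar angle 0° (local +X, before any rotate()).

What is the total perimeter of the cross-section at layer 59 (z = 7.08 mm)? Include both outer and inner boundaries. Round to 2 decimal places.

74.00 mm

At z = 7.08 mm: the cube (footprint 10×27) is included at this height (perimeter 74.00 mm); the cube at (13, 0.5) is not intersected at this z (z outside [7.5, 23.5]); the cube at (15.5, -2.5) (footprint 14.5×8.5) is included at this height (perimeter 46.00 mm); Taking the first minus the rest: starting from the 10×27 cube, the 14.5×8.5 cube at (15.5, -2.5) misses the remaining region (no effect) — boundary = 74.00 mm; the cone at (15.5, -3) is absent (z outside [16, 26.5]); After the difference (first − rest): none of the subtracted shapes is present at this height, so that combined region is unchanged — boundary = 74.00 mm. Overall, the cross-section is a single solid region. Total boundary length (outer) = 74.00 mm.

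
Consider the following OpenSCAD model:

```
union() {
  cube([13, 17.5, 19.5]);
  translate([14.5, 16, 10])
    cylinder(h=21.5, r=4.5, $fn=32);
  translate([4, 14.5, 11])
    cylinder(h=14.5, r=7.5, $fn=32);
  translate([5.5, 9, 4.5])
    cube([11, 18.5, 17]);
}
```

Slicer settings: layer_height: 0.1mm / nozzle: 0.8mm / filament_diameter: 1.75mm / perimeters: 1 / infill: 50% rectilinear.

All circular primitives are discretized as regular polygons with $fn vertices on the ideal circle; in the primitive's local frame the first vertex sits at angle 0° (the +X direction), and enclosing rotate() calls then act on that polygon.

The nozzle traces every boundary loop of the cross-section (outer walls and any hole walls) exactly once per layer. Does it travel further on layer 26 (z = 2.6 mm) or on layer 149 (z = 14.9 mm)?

layer 149 (z = 14.9 mm)

Layer 26 (z = 2.6): the cube (footprint 13×17.5) is included at this height (perimeter 61.00 mm); the cylinder at (14.5, 16) is absent (z outside [10, 31.5]); the cylinder at (4, 14.5) is absent (z outside [11, 25.5]); the cube at (5.5, 9) is absent (z outside [4.5, 21.5]); Merging all regions: only the 13×17.5 cube is present, so the union is just that shape — boundary = 61.00 mm. So its perimeter = 61.00 mm. Layer 149 (z = 14.9): the cube (footprint 13×17.5) is included at this height (perimeter 61.00 mm); the r=4.5 cylinder at (14.5, 16) gives a regular 32-gon of circumradius 4.5 (constant along its height) (perimeter = 2·32·4.500·sin(180°/32) = 28.23 mm); the r=7.5 cylinder at (4, 14.5) gives a regular 32-gon of circumradius 7.5 (constant along its height) (perimeter = 2·32·7.500·sin(180°/32) = 47.05 mm); the cube at (5.5, 9) is present — its section is the full 11×18.5 rectangle (perimeter 59.00 mm); Merging all regions: the regions partially overlap (shared area 234.24 mm²), so the edge portions inside another operand are dropped and the merged outline is re-measured after clipping — boundary = 91.58 mm. So its perimeter = 91.58 mm. Layer 149 is larger (91.58 vs 61.00 mm).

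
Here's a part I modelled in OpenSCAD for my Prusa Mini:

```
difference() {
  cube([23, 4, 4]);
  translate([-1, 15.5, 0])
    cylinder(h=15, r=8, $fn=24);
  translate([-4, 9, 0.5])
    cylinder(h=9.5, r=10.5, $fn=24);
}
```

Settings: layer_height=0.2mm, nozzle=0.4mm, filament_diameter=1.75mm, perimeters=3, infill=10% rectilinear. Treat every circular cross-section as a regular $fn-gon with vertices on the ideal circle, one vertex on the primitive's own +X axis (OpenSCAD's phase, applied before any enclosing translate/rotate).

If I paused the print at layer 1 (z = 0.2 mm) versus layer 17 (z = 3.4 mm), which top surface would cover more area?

Layer 1 (z = 0.2): the cube (footprint 23×4) is included at this height (area 92.00 mm²); the r=8 cylinder at (-1, 15.5) gives a regular 24-gon of circumradius 8 (constant along its height) (area = (24/2)·8.000²·sin(360°/24) = 198.77 mm²); the cylinder at (-4, 9) is absent (z outside [0.5, 10]); Taking the first minus the rest: starting from the 23×4 cube (92.00 mm²), the r=8 cylinder at (-1, 15.5) misses the remaining region (no effect) — area = 92.00 mm². So its area = 92.00 mm². Layer 17 (z = 3.4): the cube (footprint 23×4) is included at this height (area 92.00 mm²); the r=8 cylinder at (-1, 15.5) contributes a regular 24-gon of circumradius 8 (area = (24/2)·8.000²·sin(360°/24) = 198.77 mm²); the cylinder at (-4, 9): section is a regular 24-gon, circumradius r=10.5 (area = (24/2)·10.500²·sin(360°/24) = 342.42 mm²); After the difference (first − rest): starting from the 23×4 cube (92.00 mm²), the r=8 cylinder at (-1, 15.5) misses the remaining region (no effect); the r=10.5 cylinder at (-4, 9) partially overlaps it — only the 14.33 mm² overlap (of its 342.42 mm²) is removed, clipping the outline — area = 77.67 mm². So its area = 77.67 mm². Layer 1 is larger (92.00 vs 77.67 mm²).

layer 1 (z = 0.2 mm)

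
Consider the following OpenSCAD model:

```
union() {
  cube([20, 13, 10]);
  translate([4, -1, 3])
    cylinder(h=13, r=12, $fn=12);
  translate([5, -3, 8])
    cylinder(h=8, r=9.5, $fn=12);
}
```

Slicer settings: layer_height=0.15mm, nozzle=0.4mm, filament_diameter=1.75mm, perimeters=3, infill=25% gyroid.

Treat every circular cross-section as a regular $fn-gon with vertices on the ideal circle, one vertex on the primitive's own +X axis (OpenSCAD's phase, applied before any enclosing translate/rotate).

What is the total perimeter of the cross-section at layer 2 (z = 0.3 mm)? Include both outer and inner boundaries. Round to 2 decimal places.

66.00 mm

At z = 0.3 mm: the cube is present — its section is the full 20×13 rectangle (perimeter 66.00 mm); the cylinder at (4, -1) is absent (z outside [3, 16]); the cylinder at (5, -3) is absent (z outside [8, 16]); Combining (union): only the 20×13 cube is present, so the union is just that shape — boundary = 66.00 mm. Overall, the cross-section is a single solid region. Total boundary length (outer) = 66.00 mm.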